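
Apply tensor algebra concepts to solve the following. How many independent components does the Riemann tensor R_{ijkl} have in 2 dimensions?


The Riemann tensor in d dimensions has d^2(d^2 - 1)/12 independent components.
d = 2, so d^2 = 4
d^2 - 1 = 3
d^2(d^2 - 1) = 4 * 3 = 12
Divide by 12: 12 / 12 = 1

1


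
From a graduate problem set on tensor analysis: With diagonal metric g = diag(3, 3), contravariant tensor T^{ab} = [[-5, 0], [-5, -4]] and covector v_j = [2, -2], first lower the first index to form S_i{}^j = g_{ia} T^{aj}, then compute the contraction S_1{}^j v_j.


Step 1: lower the first index. For a diagonal metric, g_{ia} T^{aj} = g_{ii} T^{ij} (no sum on i).
g_{11} = 3
S_1{}^1 = 3 * T^{11} = 3 * -5 = -15
S_1{}^2 = 3 * T^{12} = 3 * 0 = 0
Step 2: contract S_1{}^j with v_j.
S_1{}^1 * v_1 = -15 * 2 = -30
S_1{}^2 * v_2 = 0 * -2 = 0
Result = -30 + 0 = -30

-30


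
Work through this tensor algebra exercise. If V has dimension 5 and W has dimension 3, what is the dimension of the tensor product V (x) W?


The dimension of a tensor product is the product of dimensions.
dim(V) = 5, dim(W) = 3
dim(V (x) W) = 5 * 3 = 15

15


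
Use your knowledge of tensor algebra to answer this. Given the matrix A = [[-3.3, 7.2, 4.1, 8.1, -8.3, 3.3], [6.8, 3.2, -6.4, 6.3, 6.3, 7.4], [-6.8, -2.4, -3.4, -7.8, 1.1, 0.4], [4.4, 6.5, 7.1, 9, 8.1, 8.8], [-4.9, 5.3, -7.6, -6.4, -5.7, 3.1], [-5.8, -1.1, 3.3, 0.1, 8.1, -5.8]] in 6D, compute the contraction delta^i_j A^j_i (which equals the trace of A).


The contraction (trace) of a rank-2 tensor is the sum of its diagonal elements.
Diagonal entries: A[1,1] = -3.3, A[2,2] = 3.2, A[3,3] = -3.4, A[4,4] = 9, A[5,5] = -5.7, A[6,6] = -5.8
Tr(A) = -3.3 + 3.2 + -3.4 + 9 + -5.7 + -5.8 = -6

-6


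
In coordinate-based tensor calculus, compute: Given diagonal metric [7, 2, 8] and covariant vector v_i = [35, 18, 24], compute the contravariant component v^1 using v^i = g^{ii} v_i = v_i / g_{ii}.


To raise an index with a diagonal metric: v^i = v_i / g_{ii}.
For index 1: v_1 = 35, g_{11} = 7
v^1 = 35 / 7 = 5

5


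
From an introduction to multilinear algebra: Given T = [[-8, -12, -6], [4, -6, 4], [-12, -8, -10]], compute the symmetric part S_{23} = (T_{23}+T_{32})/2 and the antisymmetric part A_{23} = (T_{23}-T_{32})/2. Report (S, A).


T_{23} = 4
T_{32} = -8
S_{23} = (4 + -8)/2 = -4/2 = -2
A_{23} = (4 - -8)/2 = 12/2 = 6
Check: S + A = -2 + 6 = 4 = T_{23}.

(-2, 6)


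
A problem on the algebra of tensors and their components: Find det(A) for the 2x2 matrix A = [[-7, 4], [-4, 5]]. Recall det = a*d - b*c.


For a 2x2 matrix [[a, b], [c, d]], det = a*d - b*c.
a = -7, b = 4, c = -4, d = 5
a*d = -7 * 5 = -35
b*c = 4 * -4 = -16
det = -35 - -16 = -19

-19


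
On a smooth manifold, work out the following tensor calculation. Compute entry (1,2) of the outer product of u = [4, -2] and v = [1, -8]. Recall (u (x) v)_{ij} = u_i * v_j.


The outer product entry T_{ij} = u_i * v_j.
We need i=1, j=2.
u_1 = 4, v_2 = -8
T_{1,2} = 4 * -8 = -32

-32


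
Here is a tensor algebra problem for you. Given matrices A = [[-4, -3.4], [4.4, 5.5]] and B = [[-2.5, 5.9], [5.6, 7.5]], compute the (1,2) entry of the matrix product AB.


(AB)_{ij} = sum_k A_{ik} B_{kj}.
For i=1, j=2:
A_{11} * B_{12} = -4 * 5.9 = -23.6
A_{12} * B_{22} = -3.4 * 7.5 = -25.5
Sum = -23.6 + -25.5 = -49.1

-49.1


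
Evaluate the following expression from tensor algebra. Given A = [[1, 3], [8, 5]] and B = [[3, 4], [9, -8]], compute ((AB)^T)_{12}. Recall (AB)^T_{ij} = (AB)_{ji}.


(AB)^T_{ij} = (AB)_{ji} = sum_k A_{jk} B_{ki}.
For i=1, j=2 we need (AB)_{21}:
A_{21} * B_{11} = 8 * 3 = 24
A_{22} * B_{21} = 5 * 9 = 45
Sum = 24 + 45 = 69

69


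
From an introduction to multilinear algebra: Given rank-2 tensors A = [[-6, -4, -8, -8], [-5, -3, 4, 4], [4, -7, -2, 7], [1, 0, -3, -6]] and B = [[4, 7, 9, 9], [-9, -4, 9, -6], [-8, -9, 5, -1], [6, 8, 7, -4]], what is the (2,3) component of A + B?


Tensor addition is component-wise: (A + B)_{ij} = A_{ij} + B_{ij}.
A_{23} = 4
B_{23} = 9
(A + B)_{23} = 4 + 9 = 13

13


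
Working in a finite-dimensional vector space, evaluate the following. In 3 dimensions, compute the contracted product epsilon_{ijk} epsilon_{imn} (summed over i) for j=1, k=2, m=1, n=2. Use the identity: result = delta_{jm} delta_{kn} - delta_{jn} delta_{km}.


Using the identity: epsilon_{ijk} epsilon_{imn} = delta_{jm} delta_{kn} - delta_{jn} delta_{km}.
delta_{11} = 1
delta_{22} = 1
delta_{12} = 0
delta_{21} = 0
Result = 1 * 1 - 0 * 0 = 1 - 0 = 1

1


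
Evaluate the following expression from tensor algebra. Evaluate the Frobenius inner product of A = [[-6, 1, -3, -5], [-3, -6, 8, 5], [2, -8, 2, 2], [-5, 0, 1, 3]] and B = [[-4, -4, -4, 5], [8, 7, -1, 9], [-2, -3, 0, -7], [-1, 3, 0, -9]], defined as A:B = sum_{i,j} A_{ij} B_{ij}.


A:B = sum over all i,j of A_{ij} * B_{ij}.
Row 1: -6*-4=24, 1*-4=-4, -3*-4=12, -5*5=-25 => row sum = 7
Row 2: -3*8=-24, -6*7=-42, 8*-1=-8, 5*9=45 => row sum = -29
Row 3: 2*-2=-4, -8*-3=24, 2*0=0, 2*-7=-14 => row sum = 6
Row 4: -5*-1=5, 0*3=0, 1*0=0, 3*-9=-27 => row sum = -22
Total = 7 + -29 + 6 + -22 = -38

-38


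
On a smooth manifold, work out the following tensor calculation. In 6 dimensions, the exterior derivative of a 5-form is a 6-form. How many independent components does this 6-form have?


The exterior derivative of a p-form is a (p+1)-form.
Its number of independent components is C(n, p+1).
n = 6, p+1 = 6
C(6, 6) = 1

1


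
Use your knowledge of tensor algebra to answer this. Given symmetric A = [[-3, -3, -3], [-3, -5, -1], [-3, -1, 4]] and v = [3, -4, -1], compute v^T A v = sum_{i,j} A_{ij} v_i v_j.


First compute Av:
(Av)_1 = -3*3 + -3*-4 + -3*-1 = 6
(Av)_2 = -3*3 + -5*-4 + -1*-1 = 12
(Av)_3 = -3*3 + -1*-4 + 4*-1 = -9
Av = [6, 12, -9]
Then v^T (Av) = 3*6 + -4*12 + -1*-9
= 18 + -48 + 9 = -21

-21


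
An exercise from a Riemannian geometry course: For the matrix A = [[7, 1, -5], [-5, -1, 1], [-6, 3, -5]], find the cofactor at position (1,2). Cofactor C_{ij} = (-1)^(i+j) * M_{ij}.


To find cofactor C_{12}, delete row 1 and column 2.
The resulting 2x2 submatrix is: [[-5, 1], [-6, -5]]
Minor M_{12} = -5*-5 - 1*-6
  = 25 - -6 = 31
Sign = (-1)^(1+2) = (-1)^3 = -1
Cofactor C_{12} = -1 * 31 = -31

-31


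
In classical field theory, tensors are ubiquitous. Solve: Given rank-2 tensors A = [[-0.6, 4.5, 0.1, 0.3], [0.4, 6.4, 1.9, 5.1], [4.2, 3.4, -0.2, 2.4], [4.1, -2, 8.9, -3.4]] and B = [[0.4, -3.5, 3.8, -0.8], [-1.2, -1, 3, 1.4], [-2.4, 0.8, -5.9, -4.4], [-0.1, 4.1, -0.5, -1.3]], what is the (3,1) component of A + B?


Tensor addition is component-wise: (A + B)_{ij} = A_{ij} + B_{ij}.
A_{31} = 4.2
B_{31} = -2.4
(A + B)_{31} = 4.2 + -2.4 = 1.8

1.8


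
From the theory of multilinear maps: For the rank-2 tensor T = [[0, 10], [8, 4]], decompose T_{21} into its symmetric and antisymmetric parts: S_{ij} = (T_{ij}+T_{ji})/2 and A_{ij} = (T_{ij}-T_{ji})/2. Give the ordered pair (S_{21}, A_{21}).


T_{21} = 8
T_{12} = 10
S_{21} = (8 + 10)/2 = 18/2 = 9
A_{21} = (8 - 10)/2 = -2/2 = -1
Check: S + A = 9 + -1 = 8 = T_{21}.

(9, -1)


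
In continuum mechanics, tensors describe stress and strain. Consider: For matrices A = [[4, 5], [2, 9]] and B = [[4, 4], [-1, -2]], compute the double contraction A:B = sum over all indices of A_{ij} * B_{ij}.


A:B = sum over all i,j of A_{ij} * B_{ij}.
Row 1: 4*4=16, 5*4=20 => row sum = 36
Row 2: 2*-1=-2, 9*-2=-18 => row sum = -20
Total = 36 + -20 = 16

16


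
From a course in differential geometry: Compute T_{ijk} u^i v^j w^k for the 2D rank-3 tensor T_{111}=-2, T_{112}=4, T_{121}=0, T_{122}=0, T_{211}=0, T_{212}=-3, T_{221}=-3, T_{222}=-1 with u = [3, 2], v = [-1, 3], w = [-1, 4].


S = sum over i,j,k of T_{ijk} u_i v_j w_k. Expanding all 8 terms:
T_{111}*u_1*v_1*w_1 = -2*3*-1*-1 = -6  (running total: -6)
T_{112}*u_1*v_1*w_2 = 4*3*-1*4 = -48  (running total: -54)
T_{121}*u_1*v_2*w_1 = 0*3*3*-1 = 0  (running total: -54)
T_{122}*u_1*v_2*w_2 = 0*3*3*4 = 0  (running total: -54)
T_{211}*u_2*v_1*w_1 = 0*2*-1*-1 = 0  (running total: -54)
T_{212}*u_2*v_1*w_2 = -3*2*-1*4 = 24  (running total: -30)
T_{221}*u_2*v_2*w_1 = -3*2*3*-1 = 18  (running total: -12)
T_{222}*u_2*v_2*w_2 = -1*2*3*4 = -24  (running total: -36)
S = -36

-36


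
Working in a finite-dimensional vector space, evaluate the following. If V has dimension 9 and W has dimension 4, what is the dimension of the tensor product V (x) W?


The dimension of a tensor product is the product of dimensions.
dim(V) = 9, dim(W) = 4
dim(V (x) W) = 9 * 4 = 36

36


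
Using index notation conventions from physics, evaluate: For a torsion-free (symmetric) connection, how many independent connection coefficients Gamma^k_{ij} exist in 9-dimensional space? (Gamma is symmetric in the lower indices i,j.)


Christoffel symbols Gamma^k_{ij} are symmetric in i,j, so there are d * d(d+1)/2 independent symbols.
d = 9
d(d+1)/2 = 9 * 10 / 2 = 45
Total = 9 * 45 = 405

405


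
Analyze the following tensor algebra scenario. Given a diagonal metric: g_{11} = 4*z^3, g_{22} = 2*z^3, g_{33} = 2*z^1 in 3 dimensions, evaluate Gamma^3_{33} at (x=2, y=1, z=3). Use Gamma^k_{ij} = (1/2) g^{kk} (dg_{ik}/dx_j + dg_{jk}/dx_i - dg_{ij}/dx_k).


For a diagonal metric, Gamma^k_{ij} = (1/2) g^{kk} (dg_{ik}/dx_j + dg_{jk}/dx_i - dg_{ij}/dx_k).
The metric is diagonal, so g_{ab} = 0 for a != b.
At the given point: g_{11} = 108, g_{22} = 54, g_{33} = 6
g^{33} = 1/6
dg_{33}/dx_3 = dg_{33}/dx_3 = 2
dg_{33}/dx_3 = dg_{33}/dx_3 = 2
dg_{33}/dx_3 = dg_{33}/dx_3 = 2
Numerator = 2 + 2 - 2 = 2
Gamma^3_{33} = 2 / (2 * 6) = 1/6

1/6


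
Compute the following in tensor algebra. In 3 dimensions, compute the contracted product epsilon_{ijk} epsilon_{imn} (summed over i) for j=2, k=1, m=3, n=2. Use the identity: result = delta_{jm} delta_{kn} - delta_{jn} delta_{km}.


Using the identity: epsilon_{ijk} epsilon_{imn} = delta_{jm} delta_{kn} - delta_{jn} delta_{km}.
delta_{23} = 0
delta_{12} = 0
delta_{22} = 1
delta_{13} = 0
Result = 0 * 0 - 1 * 0 = 0 - 0 = 0

0


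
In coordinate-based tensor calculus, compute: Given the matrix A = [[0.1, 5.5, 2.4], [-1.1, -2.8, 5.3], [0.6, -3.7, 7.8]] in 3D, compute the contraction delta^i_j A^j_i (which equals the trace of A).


The contraction (trace) of a rank-2 tensor is the sum of its diagonal elements.
Diagonal entries: A[1,1] = 0.1, A[2,2] = -2.8, A[3,3] = 7.8
Tr(A) = 0.1 + -2.8 + 7.8 = 5.1

5.1


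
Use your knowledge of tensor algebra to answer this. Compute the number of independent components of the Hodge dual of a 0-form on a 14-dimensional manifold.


The Hodge dual of a p-form on an n-dimensional manifold is an (n-p)-form.
n = 14, p = 0, so dual degree = 14 - 0 = 14
The number of components is C(n, n-p) = C(14, 14) = 1

1


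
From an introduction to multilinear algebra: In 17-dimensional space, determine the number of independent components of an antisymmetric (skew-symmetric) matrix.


An antisymmetric rank-2 tensor satisfies A_{ij} = -A_{ji}, so diagonal entries are zero.
The independent components are the upper-triangular entries: C(n, 2) = n(n-1)/2.
n = 17
C(17, 2) = 17 * 16 / 2 = 272 / 2 = 136

136


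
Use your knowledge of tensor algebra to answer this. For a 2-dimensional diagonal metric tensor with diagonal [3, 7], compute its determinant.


For a diagonal metric, the determinant is the product of diagonal entries.
Diagonal entries: 3, 7
det(g) = 3 * 7 = 21

21


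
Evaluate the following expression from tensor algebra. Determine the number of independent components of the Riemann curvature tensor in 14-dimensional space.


The Riemann tensor in d dimensions has d^2(d^2 - 1)/12 independent components.
d = 14, so d^2 = 196
d^2 - 1 = 195
d^2(d^2 - 1) = 196 * 195 = 38220
Divide by 12: 38220 / 12 = 3185

3185


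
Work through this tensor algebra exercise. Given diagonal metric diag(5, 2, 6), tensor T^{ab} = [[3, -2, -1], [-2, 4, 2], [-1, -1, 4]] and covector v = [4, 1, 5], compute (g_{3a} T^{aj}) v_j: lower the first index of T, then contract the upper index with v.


Step 1: lower the first index. For a diagonal metric, g_{ia} T^{aj} = g_{ii} T^{ij} (no sum on i).
g_{33} = 6
S_3{}^1 = 6 * T^{31} = 6 * -1 = -6
S_3{}^2 = 6 * T^{32} = 6 * -1 = -6
S_3{}^3 = 6 * T^{33} = 6 * 4 = 24
Step 2: contract S_3{}^j with v_j.
S_3{}^1 * v_1 = -6 * 4 = -24
S_3{}^2 * v_2 = -6 * 1 = -6
S_3{}^3 * v_3 = 24 * 5 = 120
Result = -24 + -6 + 120 = 90

90


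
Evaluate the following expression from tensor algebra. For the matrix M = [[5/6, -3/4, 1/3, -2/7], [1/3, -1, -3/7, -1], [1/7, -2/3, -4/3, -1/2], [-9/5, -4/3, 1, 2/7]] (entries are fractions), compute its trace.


The trace is the sum of diagonal entries.
Diagonal: M[1,1] = 5/6, M[2,2] = -1, M[3,3] = -4/3, M[4,4] = 2/7
Tr(M) = 5/6 + -1 + -4/3 + 2/7
Computing step by step:
After adding M[1,1]: 5/6
After adding M[2,2]: -1/6
After adding M[3,3]: -3/2
After adding M[4,4]: -17/14
Tr(M) = -17/14

-17/14


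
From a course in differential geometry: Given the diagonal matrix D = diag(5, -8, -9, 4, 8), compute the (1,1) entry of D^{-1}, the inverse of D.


For a diagonal matrix, the inverse has entries (D^{-1})_{ii} = 1/d_{ii}.
The diagonal entries are: d_{11} = 5, d_{22} = -8, d_{33} = -9, d_{44} = 4, d_{55} = 8
We need (D^{-1})_{11} = 1/d_{11} = 1/5 = 1/5

1/5


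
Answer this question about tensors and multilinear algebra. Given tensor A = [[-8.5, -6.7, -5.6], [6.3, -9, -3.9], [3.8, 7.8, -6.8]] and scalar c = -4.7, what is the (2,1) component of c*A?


Scalar multiplication: (cA)_{ij} = c * A_{ij}.
c = -4.7
A_{21} = 6.3
(cA)_{21} = -4.7 * 6.3 = -29.61

-29.61


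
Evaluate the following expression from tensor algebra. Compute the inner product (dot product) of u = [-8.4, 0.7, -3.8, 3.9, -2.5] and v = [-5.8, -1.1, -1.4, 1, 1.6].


The inner product u . v = sum of u_i * v_i.
Term-by-term: -8.4 * -5.8, 0.7 * -1.1, -3.8 * -1.4, 3.9 * 1, -2.5 * 1.6
Products: 48.72, -0.77, 5.32, 3.9, -4
Sum = 48.72 + -0.77 + 5.32 + 3.9 + -4 = 53.17

53.17


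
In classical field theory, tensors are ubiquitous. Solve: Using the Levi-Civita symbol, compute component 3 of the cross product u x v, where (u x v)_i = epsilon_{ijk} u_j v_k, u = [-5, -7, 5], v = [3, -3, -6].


(u x v)_3 = sum_{j,k} epsilon_{3jk} u_j v_k. Only permutations of (1,2,3) contribute; the two non-zero terms are:
eps_{312} u_1 v_2 = 1 * -5 * -3 = 15
eps_{321} u_2 v_1 = -1 * -7 * 3 = 21
(u x v)_3 = 36

36


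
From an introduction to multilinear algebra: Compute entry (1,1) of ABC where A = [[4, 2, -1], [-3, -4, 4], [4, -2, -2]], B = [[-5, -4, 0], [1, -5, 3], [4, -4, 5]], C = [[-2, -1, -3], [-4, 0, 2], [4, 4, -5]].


(ABC)_{11} = sum_m (AB)_{1m} C_{m1}. First compute row 1 of AB.
(AB)_{11} = 4*-5 + 2*1 + -1*4 = -22
(AB)_{12} = 4*-4 + 2*-5 + -1*-4 = -22
(AB)_{13} = 4*0 + 2*3 + -1*5 = 1
Now contract with column 1 of C:
(AB)_{11} * C_{11} = -22 * -2 = 44
(AB)_{12} * C_{21} = -22 * -4 = 88
(AB)_{13} * C_{31} = 1 * 4 = 4
(ABC)_{11} = 44 + 88 + 4 = 136

136


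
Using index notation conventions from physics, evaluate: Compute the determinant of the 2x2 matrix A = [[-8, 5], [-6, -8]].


For a 2x2 matrix [[a, b], [c, d]], det = a*d - b*c.
a = -8, b = 5, c = -6, d = -8
a*d = -8 * -8 = 64
b*c = 5 * -6 = -30
det = 64 - -30 = 94

94


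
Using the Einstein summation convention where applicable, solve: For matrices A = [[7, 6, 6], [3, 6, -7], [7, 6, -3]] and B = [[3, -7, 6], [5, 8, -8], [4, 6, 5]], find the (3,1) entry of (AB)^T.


(AB)^T_{ij} = (AB)_{ji} = sum_k A_{jk} B_{ki}.
For i=3, j=1 we need (AB)_{13}:
A_{11} * B_{13} = 7 * 6 = 42
A_{12} * B_{23} = 6 * -8 = -48
A_{13} * B_{33} = 6 * 5 = 30
Sum = 42 + -48 + 30 = 24

24


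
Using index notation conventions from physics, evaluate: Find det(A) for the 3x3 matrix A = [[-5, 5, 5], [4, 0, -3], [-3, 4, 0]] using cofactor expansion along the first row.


Expanding along the first row, det(A) = a11*M_11 - a12*M_12 + a13*M_13, where M_1j is the (1,j) minor.
Minor M_11 = 0*0 - -3*4 = 12
Minor M_12 = 4*0 - -3*-3 = -9
Minor M_13 = 4*4 - 0*-3 = 16
det = -5*(12) - 5*(-9) + 5*(16)
    = -60 - -45 + 80
    = 65

65


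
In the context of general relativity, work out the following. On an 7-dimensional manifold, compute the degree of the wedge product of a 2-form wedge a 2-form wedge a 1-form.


The degree of a wedge product is the sum of the degrees of the individual forms.
Degrees: 2, 2, 1
Total degree = 2 + 2 + 1 = 5

5


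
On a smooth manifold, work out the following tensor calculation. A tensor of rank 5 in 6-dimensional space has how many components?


The number of components of a rank-r tensor in d dimensions is d^r.
Here d = 6 and r = 5.
6^5 = 7776

7776


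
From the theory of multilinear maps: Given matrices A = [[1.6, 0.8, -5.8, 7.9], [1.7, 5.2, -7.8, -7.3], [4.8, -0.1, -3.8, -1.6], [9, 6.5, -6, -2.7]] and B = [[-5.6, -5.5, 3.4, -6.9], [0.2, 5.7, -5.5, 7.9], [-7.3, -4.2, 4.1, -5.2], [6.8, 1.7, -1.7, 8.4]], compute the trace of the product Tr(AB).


Tr(AB) = sum_i (AB)_{ii} where (AB)_{ii} = sum_k A_{ik} B_{ki}.
(AB)_{11} = 1.6*-5.6 + 0.8*0.2 + -5.8*-7.3 + 7.9*6.8 = 87.26
(AB)_{22} = 1.7*-5.5 + 5.2*5.7 + -7.8*-4.2 + -7.3*1.7 = 40.64
(AB)_{33} = 4.8*3.4 + -0.1*-5.5 + -3.8*4.1 + -1.6*-1.7 = 4.01
(AB)_{44} = 9*-6.9 + 6.5*7.9 + -6*-5.2 + -2.7*8.4 = -2.23
Tr(AB) = 87.26 + 40.64 + 4.01 + -2.23 = 129.68

129.68


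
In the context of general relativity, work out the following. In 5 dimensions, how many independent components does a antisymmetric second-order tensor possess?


A antisymmetric rank-2 tensor in d dimensions has d(d-1)/2 independent components.
d = 5
d(d-1)/2 = 5 * 4 / 2 = 20 / 2 = 10

10


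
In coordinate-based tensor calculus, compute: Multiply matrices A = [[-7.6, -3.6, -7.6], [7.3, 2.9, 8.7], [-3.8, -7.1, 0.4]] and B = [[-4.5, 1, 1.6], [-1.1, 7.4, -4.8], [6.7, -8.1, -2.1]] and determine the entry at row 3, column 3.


(AB)_{ij} = sum_k A_{ik} B_{kj}.
For i=3, j=3:
A_{31} * B_{13} = -3.8 * 1.6 = -6.08
A_{32} * B_{23} = -7.1 * -4.8 = 34.08
A_{33} * B_{33} = 0.4 * -2.1 = -0.84
Sum = -6.08 + 34.08 + -0.84 = 27.16

27.16


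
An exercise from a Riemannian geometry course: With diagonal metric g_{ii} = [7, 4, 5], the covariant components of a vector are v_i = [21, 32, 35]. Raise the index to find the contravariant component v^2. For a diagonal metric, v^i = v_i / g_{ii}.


To raise an index with a diagonal metric: v^i = v_i / g_{ii}.
For index 2: v_2 = 32, g_{22} = 4
v^2 = 32 / 4 = 8

8


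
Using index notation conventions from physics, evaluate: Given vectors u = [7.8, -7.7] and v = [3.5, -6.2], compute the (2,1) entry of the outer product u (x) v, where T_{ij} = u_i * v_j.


The outer product entry T_{ij} = u_i * v_j.
We need i=2, j=1.
u_2 = -7.7, v_1 = 3.5
T_{2,1} = -7.7 * 3.5 = -26.95

-26.95


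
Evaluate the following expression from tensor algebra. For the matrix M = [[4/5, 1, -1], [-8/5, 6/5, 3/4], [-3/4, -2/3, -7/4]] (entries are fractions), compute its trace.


The trace is the sum of diagonal entries.
Diagonal: M[1,1] = 4/5, M[2,2] = 6/5, M[3,3] = -7/4
Tr(M) = 4/5 + 6/5 + -7/4
Computing step by step:
After adding M[1,1]: 4/5
After adding M[2,2]: 2
After adding M[3,3]: 1/4
Tr(M) = 1/4

1/4


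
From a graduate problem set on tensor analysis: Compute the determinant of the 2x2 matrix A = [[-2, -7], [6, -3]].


For a 2x2 matrix [[a, b], [c, d]], det = a*d - b*c.
a = -2, b = -7, c = 6, d = -3
a*d = -2 * -3 = 6
b*c = -7 * 6 = -42
det = 6 - -42 = 48

48


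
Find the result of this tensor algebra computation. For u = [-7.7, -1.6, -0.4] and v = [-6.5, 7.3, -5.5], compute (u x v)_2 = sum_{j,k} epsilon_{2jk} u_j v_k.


(u x v)_2 = sum_{j,k} epsilon_{2jk} u_j v_k. Only permutations of (1,2,3) contribute; the two non-zero terms are:
eps_{213} u_1 v_3 = -1 * -7.7 * -5.5 = -42.35
eps_{231} u_3 v_1 = 1 * -0.4 * -6.5 = 2.6
(u x v)_2 = -39.75

-39.75


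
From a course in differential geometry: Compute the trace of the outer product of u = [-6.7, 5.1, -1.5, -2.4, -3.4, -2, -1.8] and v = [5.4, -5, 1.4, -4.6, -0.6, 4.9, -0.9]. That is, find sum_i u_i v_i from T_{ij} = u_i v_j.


The outer product gives T_{ij} = u_i v_j.
The trace (contraction) is Tr(T) = sum_i T_{ii} = sum_i u_i v_i.
Diagonal entries:
T_{11} = u_1 * v_1 = -6.7 * 5.4 = -36.18
T_{22} = u_2 * v_2 = 5.1 * -5 = -25.5
T_{33} = u_3 * v_3 = -1.5 * 1.4 = -2.1
T_{44} = u_4 * v_4 = -2.4 * -4.6 = 11.04
T_{55} = u_5 * v_5 = -3.4 * -0.6 = 2.04
T_{66} = u_6 * v_6 = -2 * 4.9 = -9.8
T_{77} = u_7 * v_7 = -1.8 * -0.9 = 1.62
Tr(T) = -36.18 + -25.5 + -2.1 + 11.04 + 2.04 + -9.8 + 1.62 = -58.88

-58.88


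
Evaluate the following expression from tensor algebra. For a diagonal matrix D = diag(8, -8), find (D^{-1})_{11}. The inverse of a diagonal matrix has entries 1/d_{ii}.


For a diagonal matrix, the inverse has entries (D^{-1})_{ii} = 1/d_{ii}.
The diagonal entries are: d_{11} = 8, d_{22} = -8
We need (D^{-1})_{11} = 1/d_{11} = 1/8 = 1/8

1/8


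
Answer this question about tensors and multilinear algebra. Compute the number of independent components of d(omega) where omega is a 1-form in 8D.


The exterior derivative of a p-form is a (p+1)-form.
Its number of independent components is C(n, p+1).
n = 8, p+1 = 2
C(8, 2) = 28

28


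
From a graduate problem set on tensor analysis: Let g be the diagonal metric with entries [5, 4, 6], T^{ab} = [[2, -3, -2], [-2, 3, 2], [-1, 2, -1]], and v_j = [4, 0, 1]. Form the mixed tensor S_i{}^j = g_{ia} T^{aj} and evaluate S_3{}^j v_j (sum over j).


Step 1: lower the first index. For a diagonal metric, g_{ia} T^{aj} = g_{ii} T^{ij} (no sum on i).
g_{33} = 6
S_3{}^1 = 6 * T^{31} = 6 * -1 = -6
S_3{}^2 = 6 * T^{32} = 6 * 2 = 12
S_3{}^3 = 6 * T^{33} = 6 * -1 = -6
Step 2: contract S_3{}^j with v_j.
S_3{}^1 * v_1 = -6 * 4 = -24
S_3{}^2 * v_2 = 12 * 0 = 0
S_3{}^3 * v_3 = -6 * 1 = -6
Result = -24 + 0 + -6 = -30

-30


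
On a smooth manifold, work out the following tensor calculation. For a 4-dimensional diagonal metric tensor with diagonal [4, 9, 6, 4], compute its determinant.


For a diagonal metric, the determinant is the product of diagonal entries.
Diagonal entries: 4, 9, 6, 4
det(g) = 4 * 9 * 6 * 4 = 864

864


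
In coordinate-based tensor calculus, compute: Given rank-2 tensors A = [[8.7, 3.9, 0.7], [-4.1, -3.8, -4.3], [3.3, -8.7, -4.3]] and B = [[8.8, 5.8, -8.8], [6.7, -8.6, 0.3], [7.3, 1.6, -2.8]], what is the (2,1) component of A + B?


Tensor addition is component-wise: (A + B)_{ij} = A_{ij} + B_{ij}.
A_{21} = -4.1
B_{21} = 6.7
(A + B)_{21} = -4.1 + 6.7 = 2.6

2.6


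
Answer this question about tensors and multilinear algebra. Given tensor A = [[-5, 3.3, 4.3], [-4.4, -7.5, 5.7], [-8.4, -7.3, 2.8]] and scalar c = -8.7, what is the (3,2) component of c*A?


Scalar multiplication: (cA)_{ij} = c * A_{ij}.
c = -8.7
A_{32} = -7.3
(cA)_{32} = -8.7 * -7.3 = 63.51

63.51


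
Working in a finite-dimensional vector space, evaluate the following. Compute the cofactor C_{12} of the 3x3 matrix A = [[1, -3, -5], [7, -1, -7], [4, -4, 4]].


To find cofactor C_{12}, delete row 1 and column 2.
The resulting 2x2 submatrix is: [[7, -7], [4, 4]]
Minor M_{12} = 7*4 - -7*4
  = 28 - -28 = 56
Sign = (-1)^(1+2) = (-1)^3 = -1
Cofactor C_{12} = -1 * 56 = -56

-56


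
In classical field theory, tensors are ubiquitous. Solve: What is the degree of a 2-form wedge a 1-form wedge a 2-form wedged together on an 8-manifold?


The degree of a wedge product is the sum of the degrees of the individual forms.
Degrees: 2, 1, 2
Total degree = 2 + 1 + 2 = 5

5


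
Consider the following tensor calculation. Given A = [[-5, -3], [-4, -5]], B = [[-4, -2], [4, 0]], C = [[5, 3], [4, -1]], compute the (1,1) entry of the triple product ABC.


(ABC)_{11} = sum_m (AB)_{1m} C_{m1}. First compute row 1 of AB.
(AB)_{11} = -5*-4 + -3*4 = 8
(AB)_{12} = -5*-2 + -3*0 = 10
Now contract with column 1 of C:
(AB)_{11} * C_{11} = 8 * 5 = 40
(AB)_{12} * C_{21} = 10 * 4 = 40
(ABC)_{11} = 40 + 40 = 80

80


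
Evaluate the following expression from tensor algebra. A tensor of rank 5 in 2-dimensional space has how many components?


The number of components of a rank-r tensor in d dimensions is d^r.
Here d = 2 and r = 5.
2^5 = 32

32


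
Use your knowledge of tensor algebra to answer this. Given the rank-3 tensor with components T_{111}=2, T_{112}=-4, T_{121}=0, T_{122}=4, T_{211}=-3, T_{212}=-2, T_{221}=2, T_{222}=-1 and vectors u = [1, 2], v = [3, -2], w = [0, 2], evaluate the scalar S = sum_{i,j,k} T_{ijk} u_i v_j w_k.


S = sum over i,j,k of T_{ijk} u_i v_j w_k. Expanding all 8 terms:
T_{111}*u_1*v_1*w_1 = 2*1*3*0 = 0  (running total: 0)
T_{112}*u_1*v_1*w_2 = -4*1*3*2 = -24  (running total: -24)
T_{121}*u_1*v_2*w_1 = 0*1*-2*0 = 0  (running total: -24)
T_{122}*u_1*v_2*w_2 = 4*1*-2*2 = -16  (running total: -40)
T_{211}*u_2*v_1*w_1 = -3*2*3*0 = 0  (running total: -40)
T_{212}*u_2*v_1*w_2 = -2*2*3*2 = -24  (running total: -64)
T_{221}*u_2*v_2*w_1 = 2*2*-2*0 = 0  (running total: -64)
T_{222}*u_2*v_2*w_2 = -1*2*-2*2 = 8  (running total: -56)
S = -56

-56


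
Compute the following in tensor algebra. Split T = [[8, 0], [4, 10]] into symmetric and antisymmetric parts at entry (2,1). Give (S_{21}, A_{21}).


T_{21} = 4
T_{12} = 0
S_{21} = (4 + 0)/2 = 4/2 = 2
A_{21} = (4 - 0)/2 = 4/2 = 2
Check: S + A = 2 + 2 = 4 = T_{21}.

(2, 2)


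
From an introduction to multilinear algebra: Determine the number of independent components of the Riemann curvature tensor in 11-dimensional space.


The Riemann tensor in d dimensions has d^2(d^2 - 1)/12 independent components.
d = 11, so d^2 = 121
d^2 - 1 = 120
d^2(d^2 - 1) = 121 * 120 = 14520
Divide by 12: 14520 / 12 = 1210

1210


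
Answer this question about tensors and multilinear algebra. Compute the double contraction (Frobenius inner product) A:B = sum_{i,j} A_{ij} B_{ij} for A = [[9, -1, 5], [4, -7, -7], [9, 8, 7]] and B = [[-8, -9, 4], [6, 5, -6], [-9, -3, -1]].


A:B = sum over all i,j of A_{ij} * B_{ij}.
Row 1: 9*-8=-72, -1*-9=9, 5*4=20 => row sum = -43
Row 2: 4*6=24, -7*5=-35, -7*-6=42 => row sum = 31
Row 3: 9*-9=-81, 8*-3=-24, 7*-1=-7 => row sum = -112
Total = -43 + 31 + -112 = -124

-124


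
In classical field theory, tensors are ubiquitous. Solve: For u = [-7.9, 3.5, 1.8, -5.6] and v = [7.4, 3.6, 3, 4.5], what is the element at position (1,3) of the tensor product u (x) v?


The outer product entry T_{ij} = u_i * v_j.
We need i=1, j=3.
u_1 = -7.9, v_3 = 3
T_{1,3} = -7.9 * 3 = -23.7

-23.7


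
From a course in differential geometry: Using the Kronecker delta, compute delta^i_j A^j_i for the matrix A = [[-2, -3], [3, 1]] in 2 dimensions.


The contraction (trace) of a rank-2 tensor is the sum of its diagonal elements.
Diagonal entries: A[1,1] = -2, A[2,2] = 1
Tr(A) = -2 + 1 = -1

-1


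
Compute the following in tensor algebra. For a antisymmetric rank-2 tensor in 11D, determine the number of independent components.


A antisymmetric rank-2 tensor in d dimensions has d(d-1)/2 independent components.
d = 11
d(d-1)/2 = 11 * 10 / 2 = 110 / 2 = 55

55


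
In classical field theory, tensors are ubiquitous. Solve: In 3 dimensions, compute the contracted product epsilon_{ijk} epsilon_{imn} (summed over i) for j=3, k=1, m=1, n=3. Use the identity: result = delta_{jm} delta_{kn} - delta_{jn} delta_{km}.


Using the identity: epsilon_{ijk} epsilon_{imn} = delta_{jm} delta_{kn} - delta_{jn} delta_{km}.
delta_{31} = 0
delta_{13} = 0
delta_{33} = 1
delta_{11} = 1
Result = 0 * 0 - 1 * 1 = 0 - 1 = -1

-1


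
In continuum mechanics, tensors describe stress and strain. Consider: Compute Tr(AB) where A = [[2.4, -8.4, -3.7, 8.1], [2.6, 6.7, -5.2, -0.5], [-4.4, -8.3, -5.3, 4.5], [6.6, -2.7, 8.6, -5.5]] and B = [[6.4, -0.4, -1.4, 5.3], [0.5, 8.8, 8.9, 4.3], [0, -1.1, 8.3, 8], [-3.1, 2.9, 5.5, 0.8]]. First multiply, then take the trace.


Tr(AB) = sum_i (AB)_{ii} where (AB)_{ii} = sum_k A_{ik} B_{ki}.
(AB)_{11} = 2.4*6.4 + -8.4*0.5 + -3.7*0 + 8.1*-3.1 = -13.95
(AB)_{22} = 2.6*-0.4 + 6.7*8.8 + -5.2*-1.1 + -0.5*2.9 = 62.19
(AB)_{33} = -4.4*-1.4 + -8.3*8.9 + -5.3*8.3 + 4.5*5.5 = -86.95
(AB)_{44} = 6.6*5.3 + -2.7*4.3 + 8.6*8 + -5.5*0.8 = 87.77
Tr(AB) = -13.95 + 62.19 + -86.95 + 87.77 = 49.06

49.06


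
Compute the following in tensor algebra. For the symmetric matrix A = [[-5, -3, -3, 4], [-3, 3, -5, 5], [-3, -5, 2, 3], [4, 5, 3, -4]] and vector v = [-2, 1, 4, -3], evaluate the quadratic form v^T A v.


First compute Av:
(Av)_1 = -5*-2 + -3*1 + -3*4 + 4*-3 = -17
(Av)_2 = -3*-2 + 3*1 + -5*4 + 5*-3 = -26
(Av)_3 = -3*-2 + -5*1 + 2*4 + 3*-3 = 0
(Av)_4 = 4*-2 + 5*1 + 3*4 + -4*-3 = 21
Av = [-17, -26, 0, 21]
Then v^T (Av) = -2*-17 + 1*-26 + 4*0 + -3*21
= 34 + -26 + 0 + -63 = -55

-55


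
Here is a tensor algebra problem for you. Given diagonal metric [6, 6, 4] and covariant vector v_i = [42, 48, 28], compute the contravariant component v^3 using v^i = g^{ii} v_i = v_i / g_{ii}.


To raise an index with a diagonal metric: v^i = v_i / g_{ii}.
For index 3: v_3 = 28, g_{33} = 4
v^3 = 28 / 4 = 7

7


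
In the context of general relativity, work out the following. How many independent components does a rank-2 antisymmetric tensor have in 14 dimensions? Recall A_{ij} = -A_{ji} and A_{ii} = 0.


An antisymmetric rank-2 tensor satisfies A_{ij} = -A_{ji}, so diagonal entries are zero.
The independent components are the upper-triangular entries: C(n, 2) = n(n-1)/2.
n = 14
C(14, 2) = 14 * 13 / 2 = 182 / 2 = 91

91


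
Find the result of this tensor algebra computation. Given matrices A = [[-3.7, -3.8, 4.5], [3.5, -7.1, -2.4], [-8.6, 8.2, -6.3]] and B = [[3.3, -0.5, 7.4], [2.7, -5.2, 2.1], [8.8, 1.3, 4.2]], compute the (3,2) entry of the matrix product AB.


(AB)_{ij} = sum_k A_{ik} B_{kj}.
For i=3, j=2:
A_{31} * B_{12} = -8.6 * -0.5 = 4.3
A_{32} * B_{22} = 8.2 * -5.2 = -42.64
A_{33} * B_{32} = -6.3 * 1.3 = -8.19
Sum = 4.3 + -42.64 + -8.19 = -46.53

-46.53


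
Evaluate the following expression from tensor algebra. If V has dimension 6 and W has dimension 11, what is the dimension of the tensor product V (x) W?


The dimension of a tensor product is the product of dimensions.
dim(V) = 6, dim(W) = 11
dim(V (x) W) = 6 * 11 = 66

66


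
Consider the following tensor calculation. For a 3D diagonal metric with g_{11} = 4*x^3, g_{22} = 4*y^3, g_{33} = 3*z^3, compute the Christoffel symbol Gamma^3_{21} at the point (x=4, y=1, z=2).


For a diagonal metric, Gamma^k_{ij} = (1/2) g^{kk} (dg_{ik}/dx_j + dg_{jk}/dx_i - dg_{ij}/dx_k).
The metric is diagonal, so g_{ab} = 0 for a != b.
At the given point: g_{11} = 256, g_{22} = 4, g_{33} = 24
g^{33} = 1/24
dg_{23}/dx_1 = 0 (off-diagonal)
dg_{13}/dx_2 = 0 (off-diagonal)
dg_{21}/dx_3 = 0 (off-diagonal)
Numerator = 0 + 0 - 0 = 0
Gamma^3_{21} = 0 / (2 * 24) = 0

0


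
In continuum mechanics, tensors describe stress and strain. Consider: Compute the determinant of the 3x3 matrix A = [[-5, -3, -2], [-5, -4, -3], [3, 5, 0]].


Expanding along the first row, det(A) = a11*M_11 - a12*M_12 + a13*M_13, where M_1j is the (1,j) minor.
Minor M_11 = -4*0 - -3*5 = 15
Minor M_12 = -5*0 - -3*3 = 9
Minor M_13 = -5*5 - -4*3 = -13
det = -5*(15) - -3*(9) + -2*(-13)
    = -75 - -27 + 26
    = -22

-22


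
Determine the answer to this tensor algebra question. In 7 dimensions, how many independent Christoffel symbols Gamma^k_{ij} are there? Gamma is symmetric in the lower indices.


Christoffel symbols Gamma^k_{ij} are symmetric in i,j, so there are d * d(d+1)/2 independent symbols.
d = 7
d(d+1)/2 = 7 * 8 / 2 = 28
Total = 7 * 28 = 196

196


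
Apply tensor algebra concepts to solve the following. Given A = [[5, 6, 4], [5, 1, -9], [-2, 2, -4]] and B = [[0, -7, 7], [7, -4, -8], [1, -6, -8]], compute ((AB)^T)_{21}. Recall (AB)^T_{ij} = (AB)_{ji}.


(AB)^T_{ij} = (AB)_{ji} = sum_k A_{jk} B_{ki}.
For i=2, j=1 we need (AB)_{12}:
A_{11} * B_{12} = 5 * -7 = -35
A_{12} * B_{22} = 6 * -4 = -24
A_{13} * B_{32} = 4 * -6 = -24
Sum = -35 + -24 + -24 = -83

-83


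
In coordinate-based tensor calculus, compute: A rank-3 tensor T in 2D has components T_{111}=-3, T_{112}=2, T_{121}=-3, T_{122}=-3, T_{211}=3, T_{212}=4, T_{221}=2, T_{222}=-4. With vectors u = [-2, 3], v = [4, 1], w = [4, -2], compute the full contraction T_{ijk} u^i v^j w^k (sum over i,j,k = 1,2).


S = sum over i,j,k of T_{ijk} u_i v_j w_k. Expanding all 8 terms:
T_{111}*u_1*v_1*w_1 = -3*-2*4*4 = 96  (running total: 96)
T_{112}*u_1*v_1*w_2 = 2*-2*4*-2 = 32  (running total: 128)
T_{121}*u_1*v_2*w_1 = -3*-2*1*4 = 24  (running total: 152)
T_{122}*u_1*v_2*w_2 = -3*-2*1*-2 = -12  (running total: 140)
T_{211}*u_2*v_1*w_1 = 3*3*4*4 = 144  (running total: 284)
T_{212}*u_2*v_1*w_2 = 4*3*4*-2 = -96  (running total: 188)
T_{221}*u_2*v_2*w_1 = 2*3*1*4 = 24  (running total: 212)
T_{222}*u_2*v_2*w_2 = -4*3*1*-2 = 24  (running total: 236)
S = 236

236


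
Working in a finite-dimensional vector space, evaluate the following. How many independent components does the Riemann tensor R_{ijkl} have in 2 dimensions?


The Riemann tensor in d dimensions has d^2(d^2 - 1)/12 independent components.
d = 2, so d^2 = 4
d^2 - 1 = 3
d^2(d^2 - 1) = 4 * 3 = 12
Divide by 12: 12 / 12 = 1

1


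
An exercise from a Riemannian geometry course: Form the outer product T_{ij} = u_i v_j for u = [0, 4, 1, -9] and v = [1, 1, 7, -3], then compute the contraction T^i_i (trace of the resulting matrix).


The outer product gives T_{ij} = u_i v_j.
The trace (contraction) is Tr(T) = sum_i T_{ii} = sum_i u_i v_i.
Diagonal entries:
T_{11} = u_1 * v_1 = 0 * 1 = 0
T_{22} = u_2 * v_2 = 4 * 1 = 4
T_{33} = u_3 * v_3 = 1 * 7 = 7
T_{44} = u_4 * v_4 = -9 * -3 = 27
Tr(T) = 0 + 4 + 7 + 27 = 38

38


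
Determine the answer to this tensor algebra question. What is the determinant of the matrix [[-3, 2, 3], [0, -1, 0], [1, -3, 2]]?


Expanding along the first row, det(A) = a11*M_11 - a12*M_12 + a13*M_13, where M_1j is the (1,j) minor.
Minor M_11 = -1*2 - 0*-3 = -2
Minor M_12 = 0*2 - 0*1 = 0
Minor M_13 = 0*-3 - -1*1 = 1
det = -3*(-2) - 2*(0) + 3*(1)
    = 6 - 0 + 3
    = 9

9


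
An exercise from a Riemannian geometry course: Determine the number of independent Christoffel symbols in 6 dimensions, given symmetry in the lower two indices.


Christoffel symbols Gamma^k_{ij} are symmetric in i,j, so there are d * d(d+1)/2 independent symbols.
d = 6
d(d+1)/2 = 6 * 7 / 2 = 21
Total = 6 * 21 = 126

126


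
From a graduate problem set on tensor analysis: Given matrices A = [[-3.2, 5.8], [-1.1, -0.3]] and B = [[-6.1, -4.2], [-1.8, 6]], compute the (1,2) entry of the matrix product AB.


(AB)_{ij} = sum_k A_{ik} B_{kj}.
For i=1, j=2:
A_{11} * B_{12} = -3.2 * -4.2 = 13.44
A_{12} * B_{22} = 5.8 * 6 = 34.8
Sum = 13.44 + 34.8 = 48.24

48.24


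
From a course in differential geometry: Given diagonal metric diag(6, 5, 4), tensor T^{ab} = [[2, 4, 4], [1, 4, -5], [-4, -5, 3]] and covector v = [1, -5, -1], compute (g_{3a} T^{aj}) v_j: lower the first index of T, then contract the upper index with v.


Step 1: lower the first index. For a diagonal metric, g_{ia} T^{aj} = g_{ii} T^{ij} (no sum on i).
g_{33} = 4
S_3{}^1 = 4 * T^{31} = 4 * -4 = -16
S_3{}^2 = 4 * T^{32} = 4 * -5 = -20
S_3{}^3 = 4 * T^{33} = 4 * 3 = 12
Step 2: contract S_3{}^j with v_j.
S_3{}^1 * v_1 = -16 * 1 = -16
S_3{}^2 * v_2 = -20 * -5 = 100
S_3{}^3 * v_3 = 12 * -1 = -12
Result = -16 + 100 + -12 = 72

72


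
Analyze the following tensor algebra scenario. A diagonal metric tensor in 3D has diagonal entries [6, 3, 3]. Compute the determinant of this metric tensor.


For a diagonal metric, the determinant is the product of diagonal entries.
Diagonal entries: 6, 3, 3
det(g) = 6 * 3 * 3 = 54

54


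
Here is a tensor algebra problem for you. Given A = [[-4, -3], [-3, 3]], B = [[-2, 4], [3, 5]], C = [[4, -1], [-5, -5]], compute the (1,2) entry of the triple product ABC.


(ABC)_{12} = sum_m (AB)_{1m} C_{m2}. First compute row 1 of AB.
(AB)_{11} = -4*-2 + -3*3 = -1
(AB)_{12} = -4*4 + -3*5 = -31
Now contract with column 2 of C:
(AB)_{11} * C_{12} = -1 * -1 = 1
(AB)_{12} * C_{22} = -31 * -5 = 155
(ABC)_{12} = 1 + 155 = 156

156


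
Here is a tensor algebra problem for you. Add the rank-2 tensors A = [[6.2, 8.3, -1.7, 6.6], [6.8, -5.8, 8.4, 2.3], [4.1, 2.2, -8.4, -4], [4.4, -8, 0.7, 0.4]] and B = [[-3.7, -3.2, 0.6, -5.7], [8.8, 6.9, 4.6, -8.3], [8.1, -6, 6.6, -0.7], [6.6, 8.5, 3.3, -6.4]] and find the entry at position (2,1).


Tensor addition is component-wise: (A + B)_{ij} = A_{ij} + B_{ij}.
A_{21} = 6.8
B_{21} = 8.8
(A + B)_{21} = 6.8 + 8.8 = 15.6

15.6


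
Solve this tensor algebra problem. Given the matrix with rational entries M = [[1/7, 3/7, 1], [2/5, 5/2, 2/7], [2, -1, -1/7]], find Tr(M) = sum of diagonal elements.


The trace is the sum of diagonal entries.
Diagonal: M[1,1] = 1/7, M[2,2] = 5/2, M[3,3] = -1/7
Tr(M) = 1/7 + 5/2 + -1/7
Computing step by step:
After adding M[1,1]: 1/7
After adding M[2,2]: 37/14
After adding M[3,3]: 5/2
Tr(M) = 5/2

5/2


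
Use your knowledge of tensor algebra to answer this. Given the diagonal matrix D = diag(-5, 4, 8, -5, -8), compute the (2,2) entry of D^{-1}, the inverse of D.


For a diagonal matrix, the inverse has entries (D^{-1})_{ii} = 1/d_{ii}.
The diagonal entries are: d_{11} = -5, d_{22} = 4, d_{33} = 8, d_{44} = -5, d_{55} = -8
We need (D^{-1})_{22} = 1/d_{22} = 1/4 = 1/4

1/4


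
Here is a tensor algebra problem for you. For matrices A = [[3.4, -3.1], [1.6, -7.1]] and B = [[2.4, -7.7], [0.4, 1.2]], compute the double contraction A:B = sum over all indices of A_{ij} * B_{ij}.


A:B = sum over all i,j of A_{ij} * B_{ij}.
Row 1: 3.4*2.4=8.16, -3.1*-7.7=23.87 => row sum = 32.03
Row 2: 1.6*0.4=0.64, -7.1*1.2=-8.52 => row sum = -7.88
Total = 32.03 + -7.88 = 24.15

24.15


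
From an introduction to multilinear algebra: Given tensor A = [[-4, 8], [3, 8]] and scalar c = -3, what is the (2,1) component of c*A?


Scalar multiplication: (cA)_{ij} = c * A_{ij}.
c = -3
A_{21} = 3
(cA)_{21} = -3 * 3 = -9

-9


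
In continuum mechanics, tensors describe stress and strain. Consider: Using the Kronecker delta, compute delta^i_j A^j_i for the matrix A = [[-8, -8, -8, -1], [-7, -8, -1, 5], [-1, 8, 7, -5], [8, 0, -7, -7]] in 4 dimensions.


The contraction (trace) of a rank-2 tensor is the sum of its diagonal elements.
Diagonal entries: A[1,1] = -8, A[2,2] = -8, A[3,3] = 7, A[4,4] = -7
Tr(A) = -8 + -8 + 7 + -7 = -16

-16


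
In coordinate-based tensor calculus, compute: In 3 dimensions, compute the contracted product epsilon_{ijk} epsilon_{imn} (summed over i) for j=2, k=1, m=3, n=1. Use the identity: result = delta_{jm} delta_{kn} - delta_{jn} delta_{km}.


Using the identity: epsilon_{ijk} epsilon_{imn} = delta_{jm} delta_{kn} - delta_{jn} delta_{km}.
delta_{23} = 0
delta_{11} = 1
delta_{21} = 0
delta_{13} = 0
Result = 0 * 1 - 0 * 0 = 0 - 0 = 0

0


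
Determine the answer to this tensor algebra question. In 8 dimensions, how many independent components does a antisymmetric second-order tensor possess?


A antisymmetric rank-2 tensor in d dimensions has d(d-1)/2 independent components.
d = 8
d(d-1)/2 = 8 * 7 / 2 = 56 / 2 = 28

28


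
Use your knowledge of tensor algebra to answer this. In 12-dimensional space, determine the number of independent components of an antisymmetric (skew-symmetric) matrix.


An antisymmetric rank-2 tensor satisfies A_{ij} = -A_{ji}, so diagonal entries are zero.
The independent components are the upper-triangular entries: C(n, 2) = n(n-1)/2.
n = 12
C(12, 2) = 12 * 11 / 2 = 132 / 2 = 66

66


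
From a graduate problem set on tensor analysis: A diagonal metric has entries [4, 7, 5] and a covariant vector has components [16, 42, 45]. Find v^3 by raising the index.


To raise an index with a diagonal metric: v^i = v_i / g_{ii}.
For index 3: v_3 = 45, g_{33} = 5
v^3 = 45 / 5 = 9

9


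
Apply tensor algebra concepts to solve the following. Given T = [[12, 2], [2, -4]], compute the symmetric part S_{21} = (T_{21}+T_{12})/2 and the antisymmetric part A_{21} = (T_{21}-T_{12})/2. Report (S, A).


T_{21} = 2
T_{12} = 2
S_{21} = (2 + 2)/2 = 4/2 = 2
A_{21} = (2 - 2)/2 = 0/2 = 0
Check: S + A = 2 + 0 = 2 = T_{21}.

(2, 0)
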